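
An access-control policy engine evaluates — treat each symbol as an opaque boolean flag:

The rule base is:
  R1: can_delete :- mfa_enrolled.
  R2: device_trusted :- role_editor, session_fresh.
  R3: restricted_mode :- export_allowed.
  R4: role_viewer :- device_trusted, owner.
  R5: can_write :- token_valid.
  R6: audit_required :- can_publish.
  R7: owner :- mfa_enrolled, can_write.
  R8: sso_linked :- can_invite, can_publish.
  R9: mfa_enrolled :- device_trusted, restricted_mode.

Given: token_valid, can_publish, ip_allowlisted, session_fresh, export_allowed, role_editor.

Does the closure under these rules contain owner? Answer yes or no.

yes

[1] R2 [device_trusted :- role_editor, session_fresh.]; R3 [restricted_mode :- export_allowed.]; R5 [can_write :- token_valid.]; R6 [audit_required :- can_publish.]. ⇒ new: device_trusted, restricted_mode, can_write, audit_required.
[2] R9 [mfa_enrolled :- device_trusted, restricted_mode.]. ⇒ new: mfa_enrolled.
[3] R1 [can_delete :- mfa_enrolled.]; R7 [owner :- mfa_enrolled, can_write.]. ⇒ new: can_delete, owner.
[4] R4 [role_viewer :- device_trusted, owner.]. ⇒ new: role_viewer.
owner appears in round 3, so it is derivable.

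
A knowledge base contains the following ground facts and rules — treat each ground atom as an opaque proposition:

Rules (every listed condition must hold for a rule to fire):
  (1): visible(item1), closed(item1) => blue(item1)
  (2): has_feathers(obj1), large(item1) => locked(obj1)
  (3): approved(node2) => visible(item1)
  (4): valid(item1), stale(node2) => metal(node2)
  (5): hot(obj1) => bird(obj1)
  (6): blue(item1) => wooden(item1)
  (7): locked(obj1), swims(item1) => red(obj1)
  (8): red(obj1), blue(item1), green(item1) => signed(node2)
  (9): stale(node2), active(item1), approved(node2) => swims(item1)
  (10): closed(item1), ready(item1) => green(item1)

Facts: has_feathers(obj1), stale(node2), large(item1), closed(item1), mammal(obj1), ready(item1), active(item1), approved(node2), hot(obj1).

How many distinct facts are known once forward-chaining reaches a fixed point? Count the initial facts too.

18

Round 1 fires (2), (3), (5), (9), (10), giving locked(obj1), visible(item1), bird(obj1), swims(item1), green(item1).
Round 2 fires (1), (7), giving blue(item1), red(obj1).
Round 3 fires (6), (8), giving wooden(item1), signed(node2).
Closure: {active(item1), approved(node2), bird(obj1), blue(item1), closed(item1), green(item1), has_feathers(obj1), hot(obj1), large(item1), locked(obj1), mammal(obj1), ready(item1), red(obj1), signed(node2), stale(node2), swims(item1), visible(item1), wooden(item1)} — 18 facts.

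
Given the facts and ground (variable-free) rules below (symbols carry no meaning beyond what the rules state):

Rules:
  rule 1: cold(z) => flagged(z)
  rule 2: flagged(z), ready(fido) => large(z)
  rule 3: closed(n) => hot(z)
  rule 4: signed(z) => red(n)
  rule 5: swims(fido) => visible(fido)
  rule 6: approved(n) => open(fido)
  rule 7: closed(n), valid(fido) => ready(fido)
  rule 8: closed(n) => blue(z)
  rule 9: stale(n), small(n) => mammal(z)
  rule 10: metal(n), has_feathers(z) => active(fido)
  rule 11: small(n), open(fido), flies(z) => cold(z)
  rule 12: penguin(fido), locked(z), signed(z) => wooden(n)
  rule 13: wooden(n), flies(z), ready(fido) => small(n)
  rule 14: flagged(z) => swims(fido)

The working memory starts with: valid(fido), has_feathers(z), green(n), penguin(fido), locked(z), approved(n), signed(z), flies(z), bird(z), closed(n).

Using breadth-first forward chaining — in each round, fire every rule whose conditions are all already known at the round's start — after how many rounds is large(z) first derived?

Round 1 — rule 3, rule 4, rule 6, rule 7, rule 8, rule 12, derive hot(z), red(n), open(fido), ready(fido), blue(z), wooden(n).
Round 2 — rule 13, derive small(n).
Round 3 — rule 11, derive cold(z).
Round 4 — rule 1, derive flagged(z).
Round 5 — rule 2, rule 14, derive large(z), swims(fido).
large(z) first appears in round 5.

5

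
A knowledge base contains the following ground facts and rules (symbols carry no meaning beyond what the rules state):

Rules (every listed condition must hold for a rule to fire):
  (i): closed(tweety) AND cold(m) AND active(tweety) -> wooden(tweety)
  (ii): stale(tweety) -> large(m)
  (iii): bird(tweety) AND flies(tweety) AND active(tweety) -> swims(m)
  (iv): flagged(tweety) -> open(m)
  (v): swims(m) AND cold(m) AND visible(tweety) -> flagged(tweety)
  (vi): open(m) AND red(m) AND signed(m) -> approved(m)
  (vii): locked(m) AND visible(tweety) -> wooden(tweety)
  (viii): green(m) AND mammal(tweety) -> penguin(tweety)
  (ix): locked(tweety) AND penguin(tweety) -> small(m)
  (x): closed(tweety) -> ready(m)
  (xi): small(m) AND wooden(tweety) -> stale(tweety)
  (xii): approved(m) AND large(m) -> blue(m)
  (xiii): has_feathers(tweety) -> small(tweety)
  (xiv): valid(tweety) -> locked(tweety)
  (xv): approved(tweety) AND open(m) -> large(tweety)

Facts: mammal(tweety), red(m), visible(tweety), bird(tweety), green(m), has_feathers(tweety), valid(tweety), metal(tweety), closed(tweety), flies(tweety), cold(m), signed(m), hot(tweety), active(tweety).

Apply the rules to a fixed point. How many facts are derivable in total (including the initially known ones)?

27

Round 1 fires (i), (iii), (viii), (x), (xiii), (xiv), giving wooden(tweety), swims(m), penguin(tweety), ready(m), small(tweety), locked(tweety).
Round 2 fires (v), (ix), giving flagged(tweety), small(m).
Round 3 fires (iv), (xi), giving open(m), stale(tweety).
Round 4 fires (ii), (vi), giving large(m), approved(m).
Round 5 fires (xii), giving blue(m).
Closure: {active(tweety), approved(m), bird(tweety), blue(m), closed(tweety), cold(m), flagged(tweety), flies(tweety), green(m), has_feathers(tweety), hot(tweety), large(m), locked(tweety), mammal(tweety), metal(tweety), open(m), penguin(tweety), ready(m), red(m), signed(m), small(m), small(tweety), stale(tweety), swims(m), valid(tweety), visible(tweety), wooden(tweety)} — 27 facts.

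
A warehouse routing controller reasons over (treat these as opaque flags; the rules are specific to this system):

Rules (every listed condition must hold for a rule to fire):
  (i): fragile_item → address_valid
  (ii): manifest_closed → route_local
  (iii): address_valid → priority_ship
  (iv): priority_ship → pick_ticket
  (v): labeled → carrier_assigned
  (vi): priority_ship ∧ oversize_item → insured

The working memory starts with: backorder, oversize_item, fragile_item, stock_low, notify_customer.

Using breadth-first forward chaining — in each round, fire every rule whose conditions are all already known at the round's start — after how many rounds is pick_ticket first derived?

Round 1 fires (i), giving address_valid.
Round 2 fires (iii), giving priority_ship.
Round 3 fires (iv), (vi), giving pick_ticket, insured.
pick_ticket first appears in round 3.

3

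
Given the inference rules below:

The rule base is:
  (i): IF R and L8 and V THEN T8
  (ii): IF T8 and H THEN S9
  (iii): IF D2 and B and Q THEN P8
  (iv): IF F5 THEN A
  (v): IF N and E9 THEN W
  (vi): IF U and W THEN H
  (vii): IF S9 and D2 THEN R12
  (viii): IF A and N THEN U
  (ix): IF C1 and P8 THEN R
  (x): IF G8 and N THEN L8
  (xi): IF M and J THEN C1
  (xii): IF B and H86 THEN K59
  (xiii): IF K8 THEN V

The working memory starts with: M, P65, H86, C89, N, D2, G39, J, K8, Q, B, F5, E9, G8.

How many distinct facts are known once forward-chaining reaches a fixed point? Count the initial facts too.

27

Round 1: (iii) [IF D2 and B and Q THEN P8]; (iv) [IF F5 THEN A]; (v) [IF N and E9 THEN W]; (x) [IF G8 and N THEN L8]; (xi) [IF M and J THEN C1]; (xii) [IF B and H86 THEN K59]; (xiii) [IF K8 THEN V]. New: P8, A, W, L8, C1, K59, V.
Round 2: (viii) [IF A and N THEN U]; (ix) [IF C1 and P8 THEN R]. New: U, R.
Round 3: (i) [IF R and L8 and V THEN T8]; (vi) [IF U and W THEN H]. New: T8, H.
Round 4: (ii) [IF T8 and H THEN S9]. New: S9.
Round 5: (vii) [IF S9 and D2 THEN R12]. New: R12.
Closure: {A, B, C1, C89, D2, E9, F5, G39, G8, H, H86, J, K59, K8, L8, M, N, P65, P8, Q, R, R12, S9, T8, U, V, W} — 27 facts.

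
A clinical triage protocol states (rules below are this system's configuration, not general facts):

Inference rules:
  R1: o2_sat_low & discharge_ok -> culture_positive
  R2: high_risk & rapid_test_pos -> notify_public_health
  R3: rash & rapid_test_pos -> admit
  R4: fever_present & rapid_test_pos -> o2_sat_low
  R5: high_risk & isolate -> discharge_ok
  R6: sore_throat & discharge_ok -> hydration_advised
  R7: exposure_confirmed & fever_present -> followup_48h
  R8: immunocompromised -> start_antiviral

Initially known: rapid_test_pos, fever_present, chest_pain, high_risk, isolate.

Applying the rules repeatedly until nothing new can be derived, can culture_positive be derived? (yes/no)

Round 1: R2 [high_risk & rapid_test_pos -> notify_public_health]; R4 [fever_present & rapid_test_pos -> o2_sat_low]; R5 [high_risk & isolate -> discharge_ok]. New: notify_public_health, o2_sat_low, discharge_ok.
Round 2: R1 [o2_sat_low & discharge_ok -> culture_positive]. New: culture_positive.
culture_positive appears in round 2, so it is derivable.

yes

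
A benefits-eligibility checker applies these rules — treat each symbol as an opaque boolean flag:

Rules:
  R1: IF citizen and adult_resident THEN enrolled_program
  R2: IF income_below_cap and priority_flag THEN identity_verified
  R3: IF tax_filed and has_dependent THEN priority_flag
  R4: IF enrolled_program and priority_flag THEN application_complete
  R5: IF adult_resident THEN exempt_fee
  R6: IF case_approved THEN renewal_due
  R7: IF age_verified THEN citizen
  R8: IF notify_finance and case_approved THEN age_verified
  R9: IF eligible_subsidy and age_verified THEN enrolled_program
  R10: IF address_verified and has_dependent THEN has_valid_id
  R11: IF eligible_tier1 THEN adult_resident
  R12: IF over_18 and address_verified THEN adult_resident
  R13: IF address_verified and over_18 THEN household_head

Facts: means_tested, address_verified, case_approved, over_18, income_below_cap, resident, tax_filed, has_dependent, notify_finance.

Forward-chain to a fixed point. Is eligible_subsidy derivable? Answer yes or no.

Round 1: R3 [IF tax_filed and has_dependent THEN priority_flag]; R6 [IF case_approved THEN renewal_due]; R8 [IF notify_finance and case_approved THEN age_verified]; R10 [IF address_verified and has_dependent THEN has_valid_id]; R12 [IF over_18 and address_verified THEN adult_resident]; R13 [IF address_verified and over_18 THEN household_head]. Adds priority_flag, renewal_due, age_verified, has_valid_id, adult_resident, household_head.
Round 2: R2 [IF income_below_cap and priority_flag THEN identity_verified]; R5 [IF adult_resident THEN exempt_fee]; R7 [IF age_verified THEN citizen]. Adds identity_verified, exempt_fee, citizen.
Round 3: R1 [IF citizen and adult_resident THEN enrolled_program]. Adds enrolled_program.
Round 4: R4 [IF enrolled_program and priority_flag THEN application_complete]. Adds application_complete.
Fixed point reached. No rule has eligible_subsidy as a consequent, and it is not given.

no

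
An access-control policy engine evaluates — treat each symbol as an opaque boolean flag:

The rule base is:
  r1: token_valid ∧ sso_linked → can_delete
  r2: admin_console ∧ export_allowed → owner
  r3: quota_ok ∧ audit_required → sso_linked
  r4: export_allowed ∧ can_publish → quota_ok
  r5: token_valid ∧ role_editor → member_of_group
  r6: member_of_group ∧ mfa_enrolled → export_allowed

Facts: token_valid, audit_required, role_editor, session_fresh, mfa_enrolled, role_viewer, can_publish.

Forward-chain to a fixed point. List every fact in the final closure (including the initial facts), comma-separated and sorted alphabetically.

Round 1 — r5, derive member_of_group.
Round 2 — r6, derive export_allowed.
Round 3 — r4, derive quota_ok.
Round 4 — r3, derive sso_linked.
Round 5 — r1, derive can_delete.

audit_required, can_delete, can_publish, export_allowed, member_of_group, mfa_enrolled, quota_ok, role_editor, role_viewer, session_fresh, sso_linked, token_valid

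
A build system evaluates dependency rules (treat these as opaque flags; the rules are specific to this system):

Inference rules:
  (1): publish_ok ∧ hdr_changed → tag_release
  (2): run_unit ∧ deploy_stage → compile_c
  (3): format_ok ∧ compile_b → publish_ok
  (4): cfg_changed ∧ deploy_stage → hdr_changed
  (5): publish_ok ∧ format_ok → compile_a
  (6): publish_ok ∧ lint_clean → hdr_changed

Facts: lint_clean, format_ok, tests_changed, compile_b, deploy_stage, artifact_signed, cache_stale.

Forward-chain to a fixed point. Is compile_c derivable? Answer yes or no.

no

Round 1 — (3), derive publish_ok.
Round 2 — (5), (6), derive compile_a, hdr_changed.
Round 3 — (1), derive tag_release.
Fixed point reached. compile_c is concluded only by (2); (2) needs run_unit (never derived).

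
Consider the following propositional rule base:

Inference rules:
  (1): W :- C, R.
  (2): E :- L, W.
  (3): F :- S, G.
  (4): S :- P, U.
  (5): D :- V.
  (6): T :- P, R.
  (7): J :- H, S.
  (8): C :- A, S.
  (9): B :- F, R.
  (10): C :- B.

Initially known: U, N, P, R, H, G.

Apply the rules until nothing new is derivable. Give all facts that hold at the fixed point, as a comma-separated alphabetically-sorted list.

B, C, F, G, H, J, N, P, R, S, T, U, W

Round 1: (4) [S :- P, U.]; (6) [T :- P, R.]. New: S, T.
Round 2: (3) [F :- S, G.]; (7) [J :- H, S.]. New: F, J.
Round 3: (9) [B :- F, R.]. New: B.
Round 4: (10) [C :- B.]. New: C.
Round 5: (1) [W :- C, R.]. New: W.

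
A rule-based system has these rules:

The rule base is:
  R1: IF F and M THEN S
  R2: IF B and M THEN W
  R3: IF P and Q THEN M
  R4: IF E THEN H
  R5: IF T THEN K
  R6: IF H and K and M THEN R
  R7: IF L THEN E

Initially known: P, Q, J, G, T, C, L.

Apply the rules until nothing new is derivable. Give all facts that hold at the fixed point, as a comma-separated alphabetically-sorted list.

C, E, G, H, J, K, L, M, P, Q, R, T

Round 1 fires R3, R5, R7, giving M, K, E.
Round 2 fires R4, giving H.
Round 3 fires R6, giving R.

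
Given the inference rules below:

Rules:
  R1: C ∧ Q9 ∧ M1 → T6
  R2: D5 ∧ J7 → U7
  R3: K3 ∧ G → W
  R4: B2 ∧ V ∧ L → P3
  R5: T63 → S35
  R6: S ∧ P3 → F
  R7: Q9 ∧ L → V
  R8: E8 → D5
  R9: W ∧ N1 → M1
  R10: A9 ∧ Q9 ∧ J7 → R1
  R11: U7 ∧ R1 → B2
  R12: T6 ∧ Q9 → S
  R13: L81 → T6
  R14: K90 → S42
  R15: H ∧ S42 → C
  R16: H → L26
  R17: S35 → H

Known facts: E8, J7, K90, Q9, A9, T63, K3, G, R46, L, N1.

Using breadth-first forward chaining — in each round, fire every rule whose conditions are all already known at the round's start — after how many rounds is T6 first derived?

4

Round 1: R3 [K3 ∧ G → W]; R5 [T63 → S35]; R7 [Q9 ∧ L → V]; R8 [E8 → D5]; R10 [A9 ∧ Q9 ∧ J7 → R1]; R14 [K90 → S42]. Adds W, S35, V, D5, R1, S42.
Round 2: R2 [D5 ∧ J7 → U7]; R9 [W ∧ N1 → M1]; R17 [S35 → H]. Adds U7, M1, H.
Round 3: R11 [U7 ∧ R1 → B2]; R15 [H ∧ S42 → C]; R16 [H → L26]. Adds B2, C, L26.
Round 4: R1 [C ∧ Q9 ∧ M1 → T6]; R4 [B2 ∧ V ∧ L → P3]. Adds T6, P3.
T6 first appears in round 4.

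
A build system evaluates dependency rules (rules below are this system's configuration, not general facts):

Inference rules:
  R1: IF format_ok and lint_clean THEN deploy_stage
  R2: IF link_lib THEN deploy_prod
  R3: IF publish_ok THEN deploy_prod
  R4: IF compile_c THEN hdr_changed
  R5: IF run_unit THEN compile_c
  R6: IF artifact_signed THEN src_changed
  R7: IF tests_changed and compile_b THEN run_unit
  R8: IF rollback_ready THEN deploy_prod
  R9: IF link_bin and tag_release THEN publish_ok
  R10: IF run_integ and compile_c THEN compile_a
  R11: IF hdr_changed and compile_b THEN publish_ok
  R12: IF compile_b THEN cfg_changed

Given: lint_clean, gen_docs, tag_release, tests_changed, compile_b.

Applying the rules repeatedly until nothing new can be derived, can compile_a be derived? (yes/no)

no

Round 1 — R7, R12, derive run_unit, cfg_changed.
Round 2 — R5, derive compile_c.
Round 3 — R4, derive hdr_changed.
Round 4 — R11, derive publish_ok.
Round 5 — R3, derive deploy_prod.
Fixed point reached. compile_a is concluded only by R10; R10 needs run_integ (never derived).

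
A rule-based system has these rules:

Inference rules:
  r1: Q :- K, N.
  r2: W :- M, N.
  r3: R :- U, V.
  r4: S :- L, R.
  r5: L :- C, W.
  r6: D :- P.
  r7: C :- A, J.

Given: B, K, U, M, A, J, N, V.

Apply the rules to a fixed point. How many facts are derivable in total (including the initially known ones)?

14

Round 1: r1 [Q :- K, N.]; r2 [W :- M, N.]; r3 [R :- U, V.]; r7 [C :- A, J.]. Adds Q, W, R, C.
Round 2: r5 [L :- C, W.]. Adds L.
Round 3: r4 [S :- L, R.]. Adds S.
Closure: {A, B, C, J, K, L, M, N, Q, R, S, U, V, W} — 14 facts.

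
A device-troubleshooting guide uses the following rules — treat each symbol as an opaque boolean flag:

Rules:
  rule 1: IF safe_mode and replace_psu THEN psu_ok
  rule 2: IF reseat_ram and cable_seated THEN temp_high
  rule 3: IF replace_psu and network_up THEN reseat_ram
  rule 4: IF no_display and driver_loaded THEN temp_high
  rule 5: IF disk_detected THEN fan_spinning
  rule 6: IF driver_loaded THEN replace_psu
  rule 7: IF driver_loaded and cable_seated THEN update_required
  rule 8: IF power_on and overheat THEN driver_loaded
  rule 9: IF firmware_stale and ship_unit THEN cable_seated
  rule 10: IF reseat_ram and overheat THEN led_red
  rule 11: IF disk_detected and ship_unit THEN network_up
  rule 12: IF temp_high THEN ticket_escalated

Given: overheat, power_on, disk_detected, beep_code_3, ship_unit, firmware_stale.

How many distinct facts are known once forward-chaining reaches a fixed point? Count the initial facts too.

Round 1 fires rule 5, rule 8, rule 9, rule 11, giving fan_spinning, driver_loaded, cable_seated, network_up.
Round 2 fires rule 6, rule 7, giving replace_psu, update_required.
Round 3 fires rule 3, giving reseat_ram.
Round 4 fires rule 2, rule 10, giving temp_high, led_red.
Round 5 fires rule 12, giving ticket_escalated.
Closure: {beep_code_3, cable_seated, disk_detected, driver_loaded, fan_spinning, firmware_stale, led_red, network_up, overheat, power_on, replace_psu, reseat_ram, ship_unit, temp_high, ticket_escalated, update_required} — 16 facts.

16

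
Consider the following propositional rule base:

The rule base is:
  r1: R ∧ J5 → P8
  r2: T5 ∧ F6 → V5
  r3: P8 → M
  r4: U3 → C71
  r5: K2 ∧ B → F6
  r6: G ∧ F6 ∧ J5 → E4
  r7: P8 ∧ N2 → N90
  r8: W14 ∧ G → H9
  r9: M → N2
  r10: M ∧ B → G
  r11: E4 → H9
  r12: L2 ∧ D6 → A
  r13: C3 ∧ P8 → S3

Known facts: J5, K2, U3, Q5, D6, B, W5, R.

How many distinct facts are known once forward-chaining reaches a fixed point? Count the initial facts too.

Round 1 — r1, r4, r5, derive P8, C71, F6.
Round 2 — r3, derive M.
Round 3 — r9, r10, derive N2, G.
Round 4 — r6, r7, derive E4, N90.
Round 5 — r11, derive H9.
Closure: {B, C71, D6, E4, F6, G, H9, J5, K2, M, N2, N90, P8, Q5, R, U3, W5} — 17 facts.

17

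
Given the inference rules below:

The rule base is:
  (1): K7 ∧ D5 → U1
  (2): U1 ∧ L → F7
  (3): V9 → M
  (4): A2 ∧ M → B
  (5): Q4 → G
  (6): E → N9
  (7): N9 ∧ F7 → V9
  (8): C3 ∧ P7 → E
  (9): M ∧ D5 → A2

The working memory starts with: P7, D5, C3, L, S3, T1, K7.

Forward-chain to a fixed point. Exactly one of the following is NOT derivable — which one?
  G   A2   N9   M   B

G

Round 1 fires (1), (8), giving U1, E.
Round 2 fires (2), (6), giving F7, N9.
Round 3 fires (7), giving V9.
Round 4 fires (3), giving M.
Round 5 fires (9), giving A2.
Round 6 fires (4), giving B.
Derived: M (round 4), N9 (round 2), B (round 6), A2 (round 5). G never appears in any round.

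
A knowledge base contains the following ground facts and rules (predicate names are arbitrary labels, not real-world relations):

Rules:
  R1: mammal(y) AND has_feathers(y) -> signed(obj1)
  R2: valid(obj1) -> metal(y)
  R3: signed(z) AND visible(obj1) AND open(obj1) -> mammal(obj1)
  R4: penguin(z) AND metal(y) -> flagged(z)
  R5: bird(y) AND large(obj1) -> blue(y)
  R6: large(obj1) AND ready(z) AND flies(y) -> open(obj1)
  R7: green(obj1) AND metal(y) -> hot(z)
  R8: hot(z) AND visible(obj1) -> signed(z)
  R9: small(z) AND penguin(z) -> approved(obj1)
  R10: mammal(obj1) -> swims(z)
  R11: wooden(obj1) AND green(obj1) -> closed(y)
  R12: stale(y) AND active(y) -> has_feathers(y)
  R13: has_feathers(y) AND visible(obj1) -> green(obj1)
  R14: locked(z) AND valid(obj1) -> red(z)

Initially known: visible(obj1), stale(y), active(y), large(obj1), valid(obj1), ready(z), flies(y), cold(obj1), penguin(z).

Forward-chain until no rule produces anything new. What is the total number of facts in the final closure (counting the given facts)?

[1] R2 [valid(obj1) -> metal(y)]; R6 [large(obj1) AND ready(z) AND flies(y) -> open(obj1)]; R12 [stale(y) AND active(y) -> has_feathers(y)]. ⇒ new: metal(y), open(obj1), has_feathers(y).
[2] R4 [penguin(z) AND metal(y) -> flagged(z)]; R13 [has_feathers(y) AND visible(obj1) -> green(obj1)]. ⇒ new: flagged(z), green(obj1).
[3] R7 [green(obj1) AND metal(y) -> hot(z)]. ⇒ new: hot(z).
[4] R8 [hot(z) AND visible(obj1) -> signed(z)]. ⇒ new: signed(z).
[5] R3 [signed(z) AND visible(obj1) AND open(obj1) -> mammal(obj1)]. ⇒ new: mammal(obj1).
[6] R10 [mammal(obj1) -> swims(z)]. ⇒ new: swims(z).
Closure: {active(y), cold(obj1), flagged(z), flies(y), green(obj1), has_feathers(y), hot(z), large(obj1), mammal(obj1), metal(y), open(obj1), penguin(z), ready(z), signed(z), stale(y), swims(z), valid(obj1), visible(obj1)} — 18 facts.

18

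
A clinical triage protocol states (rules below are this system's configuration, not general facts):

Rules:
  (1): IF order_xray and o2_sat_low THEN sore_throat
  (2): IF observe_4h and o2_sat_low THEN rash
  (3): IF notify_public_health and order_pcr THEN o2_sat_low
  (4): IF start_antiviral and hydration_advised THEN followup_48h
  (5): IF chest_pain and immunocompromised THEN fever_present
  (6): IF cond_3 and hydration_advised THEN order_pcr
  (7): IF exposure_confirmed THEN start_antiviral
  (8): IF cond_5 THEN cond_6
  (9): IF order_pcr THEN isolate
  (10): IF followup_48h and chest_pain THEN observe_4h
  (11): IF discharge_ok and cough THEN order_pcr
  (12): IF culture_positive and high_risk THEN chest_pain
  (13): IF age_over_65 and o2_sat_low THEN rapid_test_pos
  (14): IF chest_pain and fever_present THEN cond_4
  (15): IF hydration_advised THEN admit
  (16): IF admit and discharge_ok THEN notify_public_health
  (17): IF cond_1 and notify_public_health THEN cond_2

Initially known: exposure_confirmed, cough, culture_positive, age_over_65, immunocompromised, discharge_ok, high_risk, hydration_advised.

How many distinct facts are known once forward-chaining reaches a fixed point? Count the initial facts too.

21

Round 1 fires (7), (11), (12), (15), giving start_antiviral, order_pcr, chest_pain, admit.
Round 2 fires (4), (5), (9), (16), giving followup_48h, fever_present, isolate, notify_public_health.
Round 3 fires (3), (10), (14), giving o2_sat_low, observe_4h, cond_4.
Round 4 fires (2), (13), giving rash, rapid_test_pos.
Closure: {admit, age_over_65, chest_pain, cond_4, cough, culture_positive, discharge_ok, exposure_confirmed, fever_present, followup_48h, high_risk, hydration_advised, immunocompromised, isolate, notify_public_health, o2_sat_low, observe_4h, order_pcr, rapid_test_pos, rash, start_antiviral} — 21 facts.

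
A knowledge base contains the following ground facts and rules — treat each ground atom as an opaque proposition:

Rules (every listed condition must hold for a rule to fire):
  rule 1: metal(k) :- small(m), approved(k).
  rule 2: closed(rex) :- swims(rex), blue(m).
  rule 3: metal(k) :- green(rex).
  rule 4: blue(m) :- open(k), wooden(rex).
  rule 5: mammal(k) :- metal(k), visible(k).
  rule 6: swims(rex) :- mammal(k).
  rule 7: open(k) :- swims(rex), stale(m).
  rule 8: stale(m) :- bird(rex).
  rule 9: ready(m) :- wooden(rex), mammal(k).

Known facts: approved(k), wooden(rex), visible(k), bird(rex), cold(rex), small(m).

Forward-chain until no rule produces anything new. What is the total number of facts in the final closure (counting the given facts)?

Round 1: rule 1 [metal(k) :- small(m), approved(k).]; rule 8 [stale(m) :- bird(rex).]. Adds metal(k), stale(m).
Round 2: rule 5 [mammal(k) :- metal(k), visible(k).]. Adds mammal(k).
Round 3: rule 6 [swims(rex) :- mammal(k).]; rule 9 [ready(m) :- wooden(rex), mammal(k).]. Adds swims(rex), ready(m).
Round 4: rule 7 [open(k) :- swims(rex), stale(m).]. Adds open(k).
Round 5: rule 4 [blue(m) :- open(k), wooden(rex).]. Adds blue(m).
Round 6: rule 2 [closed(rex) :- swims(rex), blue(m).]. Adds closed(rex).
Closure: {approved(k), bird(rex), blue(m), closed(rex), cold(rex), mammal(k), metal(k), open(k), ready(m), small(m), stale(m), swims(rex), visible(k), wooden(rex)} — 14 facts.

14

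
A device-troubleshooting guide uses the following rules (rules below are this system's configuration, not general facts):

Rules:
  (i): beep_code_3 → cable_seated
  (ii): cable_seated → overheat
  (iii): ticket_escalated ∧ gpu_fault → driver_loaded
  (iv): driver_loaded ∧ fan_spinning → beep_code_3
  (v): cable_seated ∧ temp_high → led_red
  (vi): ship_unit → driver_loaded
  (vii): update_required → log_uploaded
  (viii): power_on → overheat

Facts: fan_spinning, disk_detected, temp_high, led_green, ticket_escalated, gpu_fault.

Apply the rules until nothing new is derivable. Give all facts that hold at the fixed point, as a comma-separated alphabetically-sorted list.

Round 1: (iii) [ticket_escalated ∧ gpu_fault → driver_loaded]. Adds driver_loaded.
Round 2: (iv) [driver_loaded ∧ fan_spinning → beep_code_3]. Adds beep_code_3.
Round 3: (i) [beep_code_3 → cable_seated]. Adds cable_seated.
Round 4: (ii) [cable_seated → overheat]; (v) [cable_seated ∧ temp_high → led_red]. Adds overheat, led_red.

beep_code_3, cable_seated, disk_detected, driver_loaded, fan_spinning, gpu_fault, led_green, led_red, overheat, temp_high, ticket_escalated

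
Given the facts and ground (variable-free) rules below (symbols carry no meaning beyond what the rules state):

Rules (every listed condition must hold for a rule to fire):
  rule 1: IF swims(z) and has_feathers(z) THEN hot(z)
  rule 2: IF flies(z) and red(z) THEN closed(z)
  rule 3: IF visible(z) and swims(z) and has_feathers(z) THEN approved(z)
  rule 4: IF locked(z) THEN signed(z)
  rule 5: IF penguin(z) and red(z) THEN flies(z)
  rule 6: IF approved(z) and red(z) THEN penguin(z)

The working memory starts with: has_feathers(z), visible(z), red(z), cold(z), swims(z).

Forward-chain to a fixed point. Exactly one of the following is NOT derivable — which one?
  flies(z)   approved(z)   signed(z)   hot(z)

signed(z)

Round 1: rule 1 [IF swims(z) and has_feathers(z) THEN hot(z)]; rule 3 [IF visible(z) and swims(z) and has_feathers(z) THEN approved(z)]. New: hot(z), approved(z).
Round 2: rule 6 [IF approved(z) and red(z) THEN penguin(z)]. New: penguin(z).
Round 3: rule 5 [IF penguin(z) and red(z) THEN flies(z)]. New: flies(z).
Round 4: rule 2 [IF flies(z) and red(z) THEN closed(z)]. New: closed(z).
Derived: flies(z) (round 3), approved(z) (round 1), hot(z) (round 1). signed(z) never appears in any round.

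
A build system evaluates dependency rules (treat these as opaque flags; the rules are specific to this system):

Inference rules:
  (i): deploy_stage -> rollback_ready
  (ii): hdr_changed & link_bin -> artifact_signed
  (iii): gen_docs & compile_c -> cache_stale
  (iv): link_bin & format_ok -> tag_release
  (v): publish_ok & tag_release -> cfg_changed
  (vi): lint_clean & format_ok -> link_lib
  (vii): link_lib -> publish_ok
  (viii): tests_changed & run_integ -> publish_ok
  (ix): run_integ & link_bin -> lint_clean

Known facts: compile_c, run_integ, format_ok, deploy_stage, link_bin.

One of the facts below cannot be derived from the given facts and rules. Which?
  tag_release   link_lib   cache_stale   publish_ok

cache_stale

Round 1 fires (i), (iv), (ix), giving rollback_ready, tag_release, lint_clean.
Round 2 fires (vi), giving link_lib.
Round 3 fires (vii), giving publish_ok.
Round 4 fires (v), giving cfg_changed.
Derived: tag_release (round 1), publish_ok (round 3), link_lib (round 2). cache_stale never appears in any round.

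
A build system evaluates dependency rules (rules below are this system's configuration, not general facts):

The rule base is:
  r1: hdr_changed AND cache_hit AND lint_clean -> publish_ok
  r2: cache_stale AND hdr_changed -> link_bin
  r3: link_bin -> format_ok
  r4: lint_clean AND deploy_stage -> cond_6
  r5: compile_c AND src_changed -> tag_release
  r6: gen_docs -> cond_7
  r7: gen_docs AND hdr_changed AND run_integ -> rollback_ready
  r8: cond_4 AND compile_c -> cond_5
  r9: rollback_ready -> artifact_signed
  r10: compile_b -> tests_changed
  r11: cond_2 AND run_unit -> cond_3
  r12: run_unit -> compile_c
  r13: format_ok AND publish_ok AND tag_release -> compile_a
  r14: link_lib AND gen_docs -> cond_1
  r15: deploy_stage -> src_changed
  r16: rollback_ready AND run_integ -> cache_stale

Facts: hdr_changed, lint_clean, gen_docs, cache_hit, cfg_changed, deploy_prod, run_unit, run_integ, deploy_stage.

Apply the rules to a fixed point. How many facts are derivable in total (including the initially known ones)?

Round 1 fires r1, r4, r6, r7, r12, r15, giving publish_ok, cond_6, cond_7, rollback_ready, compile_c, src_changed.
Round 2 fires r5, r9, r16, giving tag_release, artifact_signed, cache_stale.
Round 3 fires r2, giving link_bin.
Round 4 fires r3, giving format_ok.
Round 5 fires r13, giving compile_a.
Closure: {artifact_signed, cache_hit, cache_stale, cfg_changed, compile_a, compile_c, cond_6, cond_7, deploy_prod, deploy_stage, format_ok, gen_docs, hdr_changed, link_bin, lint_clean, publish_ok, rollback_ready, run_integ, run_unit, src_changed, tag_release} — 21 facts.

21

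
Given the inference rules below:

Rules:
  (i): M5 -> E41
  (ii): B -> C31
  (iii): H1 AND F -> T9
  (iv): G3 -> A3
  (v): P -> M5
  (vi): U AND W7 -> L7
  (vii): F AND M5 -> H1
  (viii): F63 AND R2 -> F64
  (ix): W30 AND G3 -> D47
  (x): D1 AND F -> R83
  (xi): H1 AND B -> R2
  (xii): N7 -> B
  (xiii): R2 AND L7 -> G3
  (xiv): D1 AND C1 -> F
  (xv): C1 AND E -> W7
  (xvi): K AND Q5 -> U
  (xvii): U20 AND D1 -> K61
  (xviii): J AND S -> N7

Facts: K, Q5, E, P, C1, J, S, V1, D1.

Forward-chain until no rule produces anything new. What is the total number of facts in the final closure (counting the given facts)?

Round 1 — (v), (xiv), (xv), (xvi), (xviii), derive M5, F, W7, U, N7.
Round 2 — (i), (vi), (vii), (x), (xii), derive E41, L7, H1, R83, B.
Round 3 — (ii), (iii), (xi), derive C31, T9, R2.
Round 4 — (xiii), derive G3.
Round 5 — (iv), derive A3.
Closure: {A3, B, C1, C31, D1, E, E41, F, G3, H1, J, K, L7, M5, N7, P, Q5, R2, R83, S, T9, U, V1, W7} — 24 facts.

24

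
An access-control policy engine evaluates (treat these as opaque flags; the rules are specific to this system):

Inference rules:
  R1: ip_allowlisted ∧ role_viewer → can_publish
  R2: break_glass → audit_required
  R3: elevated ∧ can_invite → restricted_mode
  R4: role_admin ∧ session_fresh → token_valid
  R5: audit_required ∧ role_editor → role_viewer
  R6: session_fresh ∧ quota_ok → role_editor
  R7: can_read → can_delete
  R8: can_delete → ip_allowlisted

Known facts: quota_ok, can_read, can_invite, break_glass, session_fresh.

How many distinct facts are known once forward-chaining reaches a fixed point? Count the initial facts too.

[1] R2 [break_glass → audit_required]; R6 [session_fresh ∧ quota_ok → role_editor]; R7 [can_read → can_delete]. ⇒ new: audit_required, role_editor, can_delete.
[2] R5 [audit_required ∧ role_editor → role_viewer]; R8 [can_delete → ip_allowlisted]. ⇒ new: role_viewer, ip_allowlisted.
[3] R1 [ip_allowlisted ∧ role_viewer → can_publish]. ⇒ new: can_publish.
Closure: {audit_required, break_glass, can_delete, can_invite, can_publish, can_read, ip_allowlisted, quota_ok, role_editor, role_viewer, session_fresh} — 11 facts.

11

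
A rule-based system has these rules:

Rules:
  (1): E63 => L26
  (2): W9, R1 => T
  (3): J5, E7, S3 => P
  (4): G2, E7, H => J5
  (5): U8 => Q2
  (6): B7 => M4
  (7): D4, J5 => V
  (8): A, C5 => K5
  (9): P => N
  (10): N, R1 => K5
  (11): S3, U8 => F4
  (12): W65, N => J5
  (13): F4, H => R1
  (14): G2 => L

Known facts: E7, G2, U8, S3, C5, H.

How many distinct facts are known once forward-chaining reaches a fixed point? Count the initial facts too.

14

[1] (4) [G2, E7, H => J5]; (5) [U8 => Q2]; (11) [S3, U8 => F4]; (14) [G2 => L]. ⇒ new: J5, Q2, F4, L.
[2] (3) [J5, E7, S3 => P]; (13) [F4, H => R1]. ⇒ new: P, R1.
[3] (9) [P => N]. ⇒ new: N.
[4] (10) [N, R1 => K5]. ⇒ new: K5.
Closure: {C5, E7, F4, G2, H, J5, K5, L, N, P, Q2, R1, S3, U8} — 14 facts.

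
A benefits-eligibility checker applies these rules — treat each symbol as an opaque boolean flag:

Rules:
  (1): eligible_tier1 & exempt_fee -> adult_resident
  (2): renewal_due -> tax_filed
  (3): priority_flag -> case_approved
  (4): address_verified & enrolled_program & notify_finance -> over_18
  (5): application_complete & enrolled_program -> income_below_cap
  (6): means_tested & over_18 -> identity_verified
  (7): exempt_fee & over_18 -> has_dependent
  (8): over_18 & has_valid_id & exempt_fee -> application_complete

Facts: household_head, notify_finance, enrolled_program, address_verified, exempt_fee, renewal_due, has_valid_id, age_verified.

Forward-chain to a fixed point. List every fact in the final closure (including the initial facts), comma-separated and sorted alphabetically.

address_verified, age_verified, application_complete, enrolled_program, exempt_fee, has_dependent, has_valid_id, household_head, income_below_cap, notify_finance, over_18, renewal_due, tax_filed

Round 1: (2) [renewal_due -> tax_filed]; (4) [address_verified & enrolled_program & notify_finance -> over_18]. Adds tax_filed, over_18.
Round 2: (7) [exempt_fee & over_18 -> has_dependent]; (8) [over_18 & has_valid_id & exempt_fee -> application_complete]. Adds has_dependent, application_complete.
Round 3: (5) [application_complete & enrolled_program -> income_below_cap]. Adds income_below_cap.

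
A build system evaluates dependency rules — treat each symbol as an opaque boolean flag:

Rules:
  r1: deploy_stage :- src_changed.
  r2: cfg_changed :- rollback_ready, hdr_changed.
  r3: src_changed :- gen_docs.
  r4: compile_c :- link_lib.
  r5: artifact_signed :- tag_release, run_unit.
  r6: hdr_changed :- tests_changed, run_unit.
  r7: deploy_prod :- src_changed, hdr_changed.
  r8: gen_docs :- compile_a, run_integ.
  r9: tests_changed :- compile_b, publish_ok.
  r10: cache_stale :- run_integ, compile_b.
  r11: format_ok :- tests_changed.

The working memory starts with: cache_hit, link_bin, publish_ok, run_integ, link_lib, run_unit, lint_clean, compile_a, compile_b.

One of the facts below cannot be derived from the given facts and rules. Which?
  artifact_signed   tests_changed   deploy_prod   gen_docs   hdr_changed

artifact_signed

[1] r4 [compile_c :- link_lib.]; r8 [gen_docs :- compile_a, run_integ.]; r9 [tests_changed :- compile_b, publish_ok.]; r10 [cache_stale :- run_integ, compile_b.]. ⇒ new: compile_c, gen_docs, tests_changed, cache_stale.
[2] r3 [src_changed :- gen_docs.]; r6 [hdr_changed :- tests_changed, run_unit.]; r11 [format_ok :- tests_changed.]. ⇒ new: src_changed, hdr_changed, format_ok.
[3] r1 [deploy_stage :- src_changed.]; r7 [deploy_prod :- src_changed, hdr_changed.]. ⇒ new: deploy_stage, deploy_prod.
Derived: hdr_changed (round 2), deploy_prod (round 3), tests_changed (round 1), gen_docs (round 1). artifact_signed never appears in any round.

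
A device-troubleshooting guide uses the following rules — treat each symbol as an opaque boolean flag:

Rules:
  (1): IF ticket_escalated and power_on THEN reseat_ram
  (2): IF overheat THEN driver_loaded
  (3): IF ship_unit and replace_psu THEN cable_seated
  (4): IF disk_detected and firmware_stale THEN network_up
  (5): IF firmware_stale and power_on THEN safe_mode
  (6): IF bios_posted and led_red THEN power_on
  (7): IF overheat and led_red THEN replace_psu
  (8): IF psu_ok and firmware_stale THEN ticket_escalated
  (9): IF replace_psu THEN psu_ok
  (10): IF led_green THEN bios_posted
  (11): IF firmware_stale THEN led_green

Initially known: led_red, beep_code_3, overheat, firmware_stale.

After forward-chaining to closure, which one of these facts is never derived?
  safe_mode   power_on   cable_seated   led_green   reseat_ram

cable_seated

Round 1 fires (2), (7), (11), giving driver_loaded, replace_psu, led_green.
Round 2 fires (9), (10), giving psu_ok, bios_posted.
Round 3 fires (6), (8), giving power_on, ticket_escalated.
Round 4 fires (1), (5), giving reseat_ram, safe_mode.
Derived: power_on (round 3), led_green (round 1), safe_mode (round 4), reseat_ram (round 4). cable_seated never appears in any round.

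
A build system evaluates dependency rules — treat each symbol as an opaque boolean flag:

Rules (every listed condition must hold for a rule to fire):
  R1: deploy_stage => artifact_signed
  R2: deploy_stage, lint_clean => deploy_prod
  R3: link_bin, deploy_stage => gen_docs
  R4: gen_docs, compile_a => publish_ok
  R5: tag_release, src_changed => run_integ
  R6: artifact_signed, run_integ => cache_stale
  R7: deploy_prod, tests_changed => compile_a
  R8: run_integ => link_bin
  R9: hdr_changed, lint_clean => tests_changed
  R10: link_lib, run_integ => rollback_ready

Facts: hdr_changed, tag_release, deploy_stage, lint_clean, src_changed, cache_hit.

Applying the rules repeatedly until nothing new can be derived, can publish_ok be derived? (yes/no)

yes

Round 1: R1 [deploy_stage => artifact_signed]; R2 [deploy_stage, lint_clean => deploy_prod]; R5 [tag_release, src_changed => run_integ]; R9 [hdr_changed, lint_clean => tests_changed]. Adds artifact_signed, deploy_prod, run_integ, tests_changed.
Round 2: R6 [artifact_signed, run_integ => cache_stale]; R7 [deploy_prod, tests_changed => compile_a]; R8 [run_integ => link_bin]. Adds cache_stale, compile_a, link_bin.
Round 3: R3 [link_bin, deploy_stage => gen_docs]. Adds gen_docs.
Round 4: R4 [gen_docs, compile_a => publish_ok]. Adds publish_ok.
publish_ok appears in round 4, so it is derivable.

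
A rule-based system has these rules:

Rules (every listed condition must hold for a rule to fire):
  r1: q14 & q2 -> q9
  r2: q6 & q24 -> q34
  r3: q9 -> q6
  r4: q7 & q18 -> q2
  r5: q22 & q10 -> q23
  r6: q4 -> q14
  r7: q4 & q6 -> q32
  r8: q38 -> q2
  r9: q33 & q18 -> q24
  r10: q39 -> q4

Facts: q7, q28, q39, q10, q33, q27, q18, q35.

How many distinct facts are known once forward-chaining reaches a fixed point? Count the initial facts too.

Round 1 — r4, r9, r10, derive q2, q24, q4.
Round 2 — r6, derive q14.
Round 3 — r1, derive q9.
Round 4 — r3, derive q6.
Round 5 — r2, r7, derive q34, q32.
Closure: {q10, q14, q18, q2, q24, q27, q28, q32, q33, q34, q35, q39, q4, q6, q7, q9} — 16 facts.

16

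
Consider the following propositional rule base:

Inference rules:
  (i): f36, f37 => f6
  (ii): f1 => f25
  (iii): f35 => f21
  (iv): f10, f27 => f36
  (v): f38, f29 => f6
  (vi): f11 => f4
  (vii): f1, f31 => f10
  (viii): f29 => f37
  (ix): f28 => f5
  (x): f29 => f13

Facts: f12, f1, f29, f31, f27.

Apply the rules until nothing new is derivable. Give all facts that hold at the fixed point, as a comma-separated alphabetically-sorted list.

Round 1: (ii) [f1 => f25]; (vii) [f1, f31 => f10]; (viii) [f29 => f37]; (x) [f29 => f13]. Adds f25, f10, f37, f13.
Round 2: (iv) [f10, f27 => f36]. Adds f36.
Round 3: (i) [f36, f37 => f6]. Adds f6.

f1, f10, f12, f13, f25, f27, f29, f31, f36, f37, f6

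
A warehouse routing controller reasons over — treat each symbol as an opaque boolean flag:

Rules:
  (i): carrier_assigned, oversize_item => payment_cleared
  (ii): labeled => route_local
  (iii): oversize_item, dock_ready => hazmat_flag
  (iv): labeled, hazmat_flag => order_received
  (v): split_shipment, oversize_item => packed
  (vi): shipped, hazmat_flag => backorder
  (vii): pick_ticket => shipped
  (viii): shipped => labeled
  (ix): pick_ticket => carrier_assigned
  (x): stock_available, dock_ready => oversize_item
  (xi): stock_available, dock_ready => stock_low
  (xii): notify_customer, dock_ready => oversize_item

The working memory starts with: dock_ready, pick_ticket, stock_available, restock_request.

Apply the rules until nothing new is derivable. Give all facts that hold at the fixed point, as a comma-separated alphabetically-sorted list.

backorder, carrier_assigned, dock_ready, hazmat_flag, labeled, order_received, oversize_item, payment_cleared, pick_ticket, restock_request, route_local, shipped, stock_available, stock_low

Round 1: (vii) [pick_ticket => shipped]; (ix) [pick_ticket => carrier_assigned]; (x) [stock_available, dock_ready => oversize_item]; (xi) [stock_available, dock_ready => stock_low]. New: shipped, carrier_assigned, oversize_item, stock_low.
Round 2: (i) [carrier_assigned, oversize_item => payment_cleared]; (iii) [oversize_item, dock_ready => hazmat_flag]; (viii) [shipped => labeled]. New: payment_cleared, hazmat_flag, labeled.
Round 3: (ii) [labeled => route_local]; (iv) [labeled, hazmat_flag => order_received]; (vi) [shipped, hazmat_flag => backorder]. New: route_local, order_received, backorder.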